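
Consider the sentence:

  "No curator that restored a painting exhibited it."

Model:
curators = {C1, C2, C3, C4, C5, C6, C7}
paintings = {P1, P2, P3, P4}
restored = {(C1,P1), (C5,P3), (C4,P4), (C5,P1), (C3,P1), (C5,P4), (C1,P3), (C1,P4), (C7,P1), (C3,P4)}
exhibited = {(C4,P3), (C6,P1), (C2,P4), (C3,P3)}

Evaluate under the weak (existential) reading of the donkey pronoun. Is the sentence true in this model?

True

"it" takes "a painting" as antecedent — a donkey pronoun bound across the clause boundary.
Truth condition: for no (c,p) with restored(c,p) does exhibited(c,p) hold.
Restrictor pairs — does the scope hold? (C1,P1):fails  (C1,P3):fails  (C1,P4):fails  (C3,P1):fails  (C3,P4):fails  (C4,P4):fails  (C5,P1):fails  (C5,P3):fails  (C5,P4):fails  (C7,P1):fails
Scope holds for no restrictor pair, so the sentence is true.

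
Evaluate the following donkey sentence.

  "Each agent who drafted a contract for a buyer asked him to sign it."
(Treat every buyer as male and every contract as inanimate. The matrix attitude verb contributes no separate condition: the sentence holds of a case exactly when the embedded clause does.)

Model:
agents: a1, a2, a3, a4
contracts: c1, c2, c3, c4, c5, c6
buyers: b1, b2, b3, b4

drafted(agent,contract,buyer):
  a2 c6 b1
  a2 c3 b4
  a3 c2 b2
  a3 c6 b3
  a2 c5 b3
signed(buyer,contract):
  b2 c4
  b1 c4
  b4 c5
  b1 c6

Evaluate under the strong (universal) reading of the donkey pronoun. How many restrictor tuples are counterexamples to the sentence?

4

"him" takes "a buyer" as antecedent and "it" takes "a contract"; both are donkey pronouns co-varying with the restrictor.
Strong reading: for every (a,c,b) with drafted(a,c,b), signed(b,c).
Restrictor triples: (a2,c3,b4)→signed(b4,c3) ✗  (a2,c5,b3)→signed(b3,c5) ✗  (a2,c6,b1)→signed(b1,c6) ✓  (a3,c2,b2)→signed(b2,c2) ✗  (a3,c6,b3)→signed(b3,c6) ✗
Counterexamples (restrictor triples failing the scope): 4.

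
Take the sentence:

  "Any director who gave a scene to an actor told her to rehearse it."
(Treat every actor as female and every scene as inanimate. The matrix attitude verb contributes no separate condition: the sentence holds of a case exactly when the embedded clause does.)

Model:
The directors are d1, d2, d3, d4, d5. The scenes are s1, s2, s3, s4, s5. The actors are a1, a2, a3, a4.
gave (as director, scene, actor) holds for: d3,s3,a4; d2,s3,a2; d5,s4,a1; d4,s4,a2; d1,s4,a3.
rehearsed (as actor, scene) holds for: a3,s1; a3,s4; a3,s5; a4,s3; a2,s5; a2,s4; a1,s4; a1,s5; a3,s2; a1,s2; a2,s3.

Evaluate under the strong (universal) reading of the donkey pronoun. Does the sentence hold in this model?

True

"her" takes "an actor" as antecedent and "it" takes "a scene"; both are donkey pronouns co-varying with the restrictor.
Strong reading: for every (d,s,a) with gave(d,s,a), rehearsed(a,s).
Restrictor triples: (d1,s4,a3)→rehearsed(a3,s4) ✓  (d2,s3,a2)→rehearsed(a2,s3) ✓  (d3,s3,a4)→rehearsed(a4,s3) ✓  (d4,s4,a2)→rehearsed(a2,s4) ✓  (d5,s4,a1)→rehearsed(a1,s4) ✓
Every restrictor triple satisfies the scope.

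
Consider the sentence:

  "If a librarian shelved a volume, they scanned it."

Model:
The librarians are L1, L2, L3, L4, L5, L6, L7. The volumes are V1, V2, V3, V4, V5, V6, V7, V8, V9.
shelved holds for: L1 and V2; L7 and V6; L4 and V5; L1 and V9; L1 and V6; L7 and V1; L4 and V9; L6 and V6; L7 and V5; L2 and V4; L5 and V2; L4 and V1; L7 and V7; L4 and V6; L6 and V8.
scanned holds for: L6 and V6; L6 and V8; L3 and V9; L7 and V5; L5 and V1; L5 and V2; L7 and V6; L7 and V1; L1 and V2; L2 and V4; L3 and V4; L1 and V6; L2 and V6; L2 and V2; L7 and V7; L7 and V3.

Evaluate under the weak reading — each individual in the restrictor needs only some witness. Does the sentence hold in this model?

False

"it" takes "a volume" as antecedent — a donkey pronoun bound across the clause boundary.
Weak reading: every librarian l with some shelved-volume has at least one shelved-volume v such that scanned(l,v).
Per librarian: L1:✓  L2:✓  L4:✗  L5:✓  L6:✓  L7:✓
L4 has no witness among its shelved-volumes.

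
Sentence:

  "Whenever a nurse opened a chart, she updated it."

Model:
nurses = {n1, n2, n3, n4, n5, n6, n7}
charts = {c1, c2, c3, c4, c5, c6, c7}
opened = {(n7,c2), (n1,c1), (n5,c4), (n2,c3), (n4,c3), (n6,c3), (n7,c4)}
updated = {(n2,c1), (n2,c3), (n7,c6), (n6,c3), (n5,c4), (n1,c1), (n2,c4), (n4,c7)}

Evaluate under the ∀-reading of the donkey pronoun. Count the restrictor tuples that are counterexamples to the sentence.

3

"it" takes "a chart" as antecedent — a donkey pronoun bound across the clause boundary.
Strong reading: for every (n,c) with opened(n,c), updated(n,c).
Restrictor pairs: (n1,c1) ✓  (n2,c3) ✓  (n4,c3) ✗  (n5,c4) ✓  (n6,c3) ✓  (n7,c2) ✗  (n7,c4) ✗
Counterexamples (restrictor pairs failing the scope): 3.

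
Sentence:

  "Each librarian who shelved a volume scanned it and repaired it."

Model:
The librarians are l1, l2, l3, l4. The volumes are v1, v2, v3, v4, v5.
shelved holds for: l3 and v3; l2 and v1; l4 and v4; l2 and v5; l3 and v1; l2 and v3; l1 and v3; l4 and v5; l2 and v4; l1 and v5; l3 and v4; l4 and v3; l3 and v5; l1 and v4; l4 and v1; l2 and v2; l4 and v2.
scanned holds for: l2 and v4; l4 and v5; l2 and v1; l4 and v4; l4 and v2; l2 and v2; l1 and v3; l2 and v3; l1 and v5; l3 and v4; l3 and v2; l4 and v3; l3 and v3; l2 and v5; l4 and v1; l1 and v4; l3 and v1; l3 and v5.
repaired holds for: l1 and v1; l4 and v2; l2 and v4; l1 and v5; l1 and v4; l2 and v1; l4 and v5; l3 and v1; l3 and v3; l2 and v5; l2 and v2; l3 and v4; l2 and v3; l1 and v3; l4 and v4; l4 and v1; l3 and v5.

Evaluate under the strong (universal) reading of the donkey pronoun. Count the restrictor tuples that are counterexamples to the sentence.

1

"it" takes "a volume" as antecedent — a donkey pronoun bound across the clause boundary.
Strong reading: for every (l,v) with shelved(l,v), scanned(l,v) ∧ repaired(l,v).
Restrictor pairs: (l1,v3) ✓  (l1,v4) ✓  (l1,v5) ✓  (l2,v1) ✓  (l2,v2) ✓  (l2,v3) ✓  (l2,v4) ✓  (l2,v5) ✓  (l3,v1) ✓  (l3,v3) ✓  (l3,v4) ✓  (l3,v5) ✓  (l4,v1) ✓  (l4,v2) ✓  (l4,v3) ✗  (l4,v4) ✓  (l4,v5) ✓
Counterexamples (restrictor pairs failing the scope): 1.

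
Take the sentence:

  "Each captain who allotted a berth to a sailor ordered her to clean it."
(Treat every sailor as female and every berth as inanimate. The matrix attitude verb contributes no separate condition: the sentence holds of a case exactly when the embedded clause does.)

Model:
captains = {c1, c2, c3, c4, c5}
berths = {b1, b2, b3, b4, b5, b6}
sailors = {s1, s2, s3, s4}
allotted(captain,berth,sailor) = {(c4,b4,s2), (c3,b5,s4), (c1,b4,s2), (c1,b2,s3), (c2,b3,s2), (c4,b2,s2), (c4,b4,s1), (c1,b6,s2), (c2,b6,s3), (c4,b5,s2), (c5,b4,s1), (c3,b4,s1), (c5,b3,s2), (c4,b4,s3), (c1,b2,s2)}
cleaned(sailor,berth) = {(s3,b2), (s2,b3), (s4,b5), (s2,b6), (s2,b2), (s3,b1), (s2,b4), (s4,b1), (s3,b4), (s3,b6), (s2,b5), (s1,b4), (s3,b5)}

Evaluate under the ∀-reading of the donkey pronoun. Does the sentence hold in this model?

True

"her" takes "a sailor" as antecedent and "it" takes "a berth"; both are donkey pronouns co-varying with the restrictor.
Strong reading: for every (c,b,s) with allotted(c,b,s), cleaned(s,b).
Restrictor triples: (c1,b2,s2)→cleaned(s2,b2) ✓  (c1,b2,s3)→cleaned(s3,b2) ✓  (c1,b4,s2)→cleaned(s2,b4) ✓  (c1,b6,s2)→cleaned(s2,b6) ✓  (c2,b3,s2)→cleaned(s2,b3) ✓  (c2,b6,s3)→cleaned(s3,b6) ✓  (c3,b4,s1)→cleaned(s1,b4) ✓  (c3,b5,s4)→cleaned(s4,b5) ✓  (c4,b2,s2)→cleaned(s2,b2) ✓  (c4,b4,s1)→cleaned(s1,b4) ✓  (c4,b4,s2)→cleaned(s2,b4) ✓  (c4,b4,s3)→cleaned(s3,b4) ✓  (c4,b5,s2)→cleaned(s2,b5) ✓  (c5,b3,s2)→cleaned(s2,b3) ✓  (c5,b4,s1)→cleaned(s1,b4) ✓
Every restrictor triple satisfies the scope.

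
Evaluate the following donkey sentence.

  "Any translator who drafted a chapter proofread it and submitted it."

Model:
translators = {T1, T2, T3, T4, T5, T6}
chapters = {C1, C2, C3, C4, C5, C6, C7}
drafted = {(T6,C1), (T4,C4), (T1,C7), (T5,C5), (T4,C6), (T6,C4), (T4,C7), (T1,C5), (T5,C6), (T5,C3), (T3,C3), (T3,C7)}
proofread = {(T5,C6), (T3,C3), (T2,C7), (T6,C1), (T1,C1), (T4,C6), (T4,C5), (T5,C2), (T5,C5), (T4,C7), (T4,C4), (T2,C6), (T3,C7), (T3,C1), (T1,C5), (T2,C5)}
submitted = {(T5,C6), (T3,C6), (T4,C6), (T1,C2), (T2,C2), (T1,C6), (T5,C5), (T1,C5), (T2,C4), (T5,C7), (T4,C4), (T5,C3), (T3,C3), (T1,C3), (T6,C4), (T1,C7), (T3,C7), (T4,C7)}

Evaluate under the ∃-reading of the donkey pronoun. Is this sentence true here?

False

"it" takes "a chapter" as antecedent — a donkey pronoun bound across the clause boundary.
Weak reading: every translator t with some drafted-chapter has at least one drafted-chapter c such that proofread(t,c) ∧ submitted(t,c).
Per translator: T1:✓  T3:✓  T4:✓  T5:✓  T6:✗
T6 has no witness among its drafted-chapters.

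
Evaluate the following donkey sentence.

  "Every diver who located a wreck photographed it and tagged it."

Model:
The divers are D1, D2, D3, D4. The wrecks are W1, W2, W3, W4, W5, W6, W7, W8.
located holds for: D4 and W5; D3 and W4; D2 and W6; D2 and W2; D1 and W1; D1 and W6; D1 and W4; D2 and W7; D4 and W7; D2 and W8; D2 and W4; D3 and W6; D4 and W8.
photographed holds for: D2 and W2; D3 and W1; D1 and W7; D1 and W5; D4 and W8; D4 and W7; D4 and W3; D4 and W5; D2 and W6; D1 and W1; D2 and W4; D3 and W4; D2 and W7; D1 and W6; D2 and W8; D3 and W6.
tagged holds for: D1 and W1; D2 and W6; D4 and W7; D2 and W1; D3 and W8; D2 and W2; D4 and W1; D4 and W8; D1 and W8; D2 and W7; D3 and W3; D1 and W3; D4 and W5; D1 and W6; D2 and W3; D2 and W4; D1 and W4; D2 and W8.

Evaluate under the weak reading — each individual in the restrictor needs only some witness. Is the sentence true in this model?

False

"it" takes "a wreck" as antecedent — a donkey pronoun bound across the clause boundary.
Weak reading: every diver d with some located-wreck has at least one located-wreck w such that photographed(d,w) ∧ tagged(d,w).
Per diver: D1:✓  D2:✓  D3:✗  D4:✓
D3 has no witness among its located-wrecks.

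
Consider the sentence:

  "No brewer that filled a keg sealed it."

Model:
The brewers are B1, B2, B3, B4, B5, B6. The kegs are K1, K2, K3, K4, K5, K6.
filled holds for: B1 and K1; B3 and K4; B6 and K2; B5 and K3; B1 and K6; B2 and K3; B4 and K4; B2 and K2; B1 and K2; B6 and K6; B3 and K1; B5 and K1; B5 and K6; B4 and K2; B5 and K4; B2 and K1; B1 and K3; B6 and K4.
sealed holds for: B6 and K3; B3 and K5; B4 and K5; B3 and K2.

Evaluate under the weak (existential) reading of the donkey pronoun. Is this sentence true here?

"it" takes "a keg" as antecedent — a donkey pronoun bound across the clause boundary.
Truth condition: for no (b,k) with filled(b,k) does sealed(b,k) hold.
Restrictor pairs — does the scope hold? (B1,K1):fails  (B1,K2):fails  (B1,K3):fails  (B1,K6):fails  (B2,K1):fails  (B2,K2):fails  (B2,K3):fails  (B3,K1):fails  (B3,K4):fails  (B4,K2):fails  (B4,K4):fails  (B5,K1):fails  (B5,K3):fails  (B5,K4):fails  (B5,K6):fails  (B6,K2):fails  (B6,K4):fails  (B6,K6):fails
Scope holds for no restrictor pair, so the sentence is true.

True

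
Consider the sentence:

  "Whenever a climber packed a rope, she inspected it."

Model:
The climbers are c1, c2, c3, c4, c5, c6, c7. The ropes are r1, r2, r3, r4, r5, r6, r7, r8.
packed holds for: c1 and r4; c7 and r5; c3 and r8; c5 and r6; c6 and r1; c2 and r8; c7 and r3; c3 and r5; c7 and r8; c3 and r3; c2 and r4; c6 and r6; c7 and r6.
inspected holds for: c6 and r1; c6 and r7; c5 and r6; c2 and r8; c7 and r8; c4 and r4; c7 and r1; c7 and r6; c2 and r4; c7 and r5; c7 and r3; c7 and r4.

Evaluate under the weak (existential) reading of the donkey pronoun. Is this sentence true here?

False

"it" takes "a rope" as antecedent — a donkey pronoun bound across the clause boundary.
Weak reading: every climber c with some packed-rope has at least one packed-rope r such that inspected(c,r).
Per climber: c1:✗  c2:✓  c3:✗  c5:✓  c6:✓  c7:✓
c1 has no witness among its packed-ropes.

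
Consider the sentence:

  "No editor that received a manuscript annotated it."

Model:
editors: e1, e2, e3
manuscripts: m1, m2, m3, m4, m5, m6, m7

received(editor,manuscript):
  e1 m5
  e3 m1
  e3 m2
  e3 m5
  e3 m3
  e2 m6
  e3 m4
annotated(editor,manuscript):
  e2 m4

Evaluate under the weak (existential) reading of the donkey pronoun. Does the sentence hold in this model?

True

"it" takes "a manuscript" as antecedent — a donkey pronoun bound across the clause boundary.
Truth condition: for no (e,m) with received(e,m) does annotated(e,m) hold.
Restrictor pairs — does the scope hold? (e1,m5):fails  (e2,m6):fails  (e3,m1):fails  (e3,m2):fails  (e3,m3):fails  (e3,m4):fails  (e3,m5):fails
Scope holds for no restrictor pair, so the sentence is true.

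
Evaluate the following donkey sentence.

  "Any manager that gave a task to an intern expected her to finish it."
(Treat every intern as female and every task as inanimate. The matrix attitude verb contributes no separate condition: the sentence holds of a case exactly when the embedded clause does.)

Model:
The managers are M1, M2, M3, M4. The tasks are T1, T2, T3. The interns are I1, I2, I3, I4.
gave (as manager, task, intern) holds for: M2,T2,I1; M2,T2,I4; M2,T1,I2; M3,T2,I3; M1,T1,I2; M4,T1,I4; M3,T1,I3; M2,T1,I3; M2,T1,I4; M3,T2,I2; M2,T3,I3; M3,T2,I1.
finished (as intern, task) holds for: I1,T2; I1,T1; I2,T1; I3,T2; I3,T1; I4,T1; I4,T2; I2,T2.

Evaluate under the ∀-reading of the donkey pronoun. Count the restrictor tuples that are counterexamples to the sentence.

1

"her" takes "an intern" as antecedent and "it" takes "a task"; both are donkey pronouns co-varying with the restrictor.
Strong reading: for every (m,t,i) with gave(m,t,i), finished(i,t).
Restrictor triples: (M1,T1,I2)→finished(I2,T1) ✓  (M2,T1,I2)→finished(I2,T1) ✓  (M2,T1,I3)→finished(I3,T1) ✓  (M2,T1,I4)→finished(I4,T1) ✓  (M2,T2,I1)→finished(I1,T2) ✓  (M2,T2,I4)→finished(I4,T2) ✓  (M2,T3,I3)→finished(I3,T3) ✗  (M3,T1,I3)→finished(I3,T1) ✓  (M3,T2,I1)→finished(I1,T2) ✓  (M3,T2,I2)→finished(I2,T2) ✓  (M3,T2,I3)→finished(I3,T2) ✓  (M4,T1,I4)→finished(I4,T1) ✓
Counterexamples (restrictor triples failing the scope): 1.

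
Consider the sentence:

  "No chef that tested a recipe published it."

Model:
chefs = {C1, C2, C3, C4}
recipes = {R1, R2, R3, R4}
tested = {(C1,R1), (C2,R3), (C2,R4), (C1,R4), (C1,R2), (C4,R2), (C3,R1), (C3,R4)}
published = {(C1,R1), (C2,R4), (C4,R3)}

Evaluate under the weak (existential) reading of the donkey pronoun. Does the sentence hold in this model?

False

"it" takes "a recipe" as antecedent — a donkey pronoun bound across the clause boundary.
Truth condition: for no (c,r) with tested(c,r) does published(c,r) hold.
Restrictor pairs — does the scope hold? (C1,R1):holds  (C1,R2):fails  (C1,R4):fails  (C2,R3):fails  (C2,R4):holds  (C3,R1):fails  (C3,R4):fails  (C4,R2):fails
Scope holds for 2 pair(s), so the sentence is false.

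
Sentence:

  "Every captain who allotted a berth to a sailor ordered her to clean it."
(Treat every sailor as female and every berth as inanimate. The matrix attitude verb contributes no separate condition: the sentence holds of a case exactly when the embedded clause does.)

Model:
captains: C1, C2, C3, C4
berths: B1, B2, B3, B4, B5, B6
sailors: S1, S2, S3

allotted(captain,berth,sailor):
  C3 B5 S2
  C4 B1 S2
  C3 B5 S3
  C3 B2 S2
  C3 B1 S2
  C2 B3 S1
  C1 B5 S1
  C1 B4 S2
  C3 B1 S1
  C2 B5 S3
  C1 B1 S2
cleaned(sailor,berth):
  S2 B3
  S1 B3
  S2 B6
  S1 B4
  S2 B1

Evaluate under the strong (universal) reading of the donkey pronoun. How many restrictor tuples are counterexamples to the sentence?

"her" takes "a sailor" as antecedent and "it" takes "a berth"; both are donkey pronouns co-varying with the restrictor.
Strong reading: for every (c,b,s) with allotted(c,b,s), cleaned(s,b).
Restrictor triples: (C1,B1,S2)→cleaned(S2,B1) ✓  (C1,B4,S2)→cleaned(S2,B4) ✗  (C1,B5,S1)→cleaned(S1,B5) ✗  (C2,B3,S1)→cleaned(S1,B3) ✓  (C2,B5,S3)→cleaned(S3,B5) ✗  (C3,B1,S1)→cleaned(S1,B1) ✗  (C3,B1,S2)→cleaned(S2,B1) ✓  (C3,B2,S2)→cleaned(S2,B2) ✗  (C3,B5,S2)→cleaned(S2,B5) ✗  (C3,B5,S3)→cleaned(S3,B5) ✗  (C4,B1,S2)→cleaned(S2,B1) ✓
Counterexamples (restrictor triples failing the scope): 7.

7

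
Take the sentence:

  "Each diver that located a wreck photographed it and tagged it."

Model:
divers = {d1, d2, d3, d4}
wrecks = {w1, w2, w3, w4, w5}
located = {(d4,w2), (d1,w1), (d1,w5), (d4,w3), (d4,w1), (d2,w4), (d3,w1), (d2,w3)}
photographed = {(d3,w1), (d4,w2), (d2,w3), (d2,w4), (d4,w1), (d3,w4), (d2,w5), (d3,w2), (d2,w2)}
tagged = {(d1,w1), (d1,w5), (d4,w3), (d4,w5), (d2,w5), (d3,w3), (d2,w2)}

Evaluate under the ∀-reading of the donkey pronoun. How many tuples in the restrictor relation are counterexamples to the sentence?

"it" takes "a wreck" as antecedent — a donkey pronoun bound across the clause boundary.
Strong reading: for every (d,w) with located(d,w), photographed(d,w) ∧ tagged(d,w).
Restrictor pairs: (d1,w1) ✗  (d1,w5) ✗  (d2,w3) ✗  (d2,w4) ✗  (d3,w1) ✗  (d4,w1) ✗  (d4,w2) ✗  (d4,w3) ✗
Counterexamples (restrictor pairs failing the scope): 8.

8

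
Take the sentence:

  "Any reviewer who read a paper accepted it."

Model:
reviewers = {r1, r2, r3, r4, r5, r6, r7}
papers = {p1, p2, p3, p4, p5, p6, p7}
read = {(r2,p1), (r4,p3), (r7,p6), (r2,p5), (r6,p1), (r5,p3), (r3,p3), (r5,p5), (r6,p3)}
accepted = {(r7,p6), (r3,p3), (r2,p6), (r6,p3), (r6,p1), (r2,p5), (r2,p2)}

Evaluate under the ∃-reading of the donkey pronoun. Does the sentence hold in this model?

False

"it" takes "a paper" as antecedent — a donkey pronoun bound across the clause boundary.
Weak reading: every reviewer r with some read-paper has at least one read-paper p such that accepted(r,p).
Per reviewer: r2:✓  r3:✓  r4:✗  r5:✗  r6:✓  r7:✓
r4 has no witness among its read-papers.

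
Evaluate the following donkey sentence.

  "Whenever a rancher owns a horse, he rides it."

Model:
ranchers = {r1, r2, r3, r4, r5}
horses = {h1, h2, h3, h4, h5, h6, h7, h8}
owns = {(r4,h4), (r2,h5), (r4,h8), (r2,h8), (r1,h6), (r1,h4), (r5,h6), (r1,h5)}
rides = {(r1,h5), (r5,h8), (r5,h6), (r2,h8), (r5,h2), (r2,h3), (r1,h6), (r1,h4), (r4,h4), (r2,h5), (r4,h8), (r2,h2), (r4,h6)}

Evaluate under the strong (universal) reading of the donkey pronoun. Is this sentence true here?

"it" takes "a horse" as antecedent — a donkey pronoun bound across the clause boundary.
Strong reading: for every (r,h) with owns(r,h), rides(r,h).
Restrictor pairs: (r1,h4) ✓  (r1,h5) ✓  (r1,h6) ✓  (r2,h5) ✓  (r2,h8) ✓  (r4,h4) ✓  (r4,h8) ✓  (r5,h6) ✓
Every restrictor pair satisfies the scope.

True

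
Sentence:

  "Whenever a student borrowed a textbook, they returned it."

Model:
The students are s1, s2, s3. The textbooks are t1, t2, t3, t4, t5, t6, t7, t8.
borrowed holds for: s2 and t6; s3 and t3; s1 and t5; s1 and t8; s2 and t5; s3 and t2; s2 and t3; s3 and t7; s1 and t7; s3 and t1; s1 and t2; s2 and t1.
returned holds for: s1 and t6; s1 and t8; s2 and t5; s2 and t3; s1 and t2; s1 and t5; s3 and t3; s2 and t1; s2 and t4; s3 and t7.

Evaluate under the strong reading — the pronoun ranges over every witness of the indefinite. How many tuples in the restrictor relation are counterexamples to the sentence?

4

"it" takes "a textbook" as antecedent — a donkey pronoun bound across the clause boundary.
Strong reading: for every (s,t) with borrowed(s,t), returned(s,t).
Restrictor pairs: (s1,t2) ✓  (s1,t5) ✓  (s1,t7) ✗  (s1,t8) ✓  (s2,t1) ✓  (s2,t3) ✓  (s2,t5) ✓  (s2,t6) ✗  (s3,t1) ✗  (s3,t2) ✗  (s3,t3) ✓  (s3,t7) ✓
Counterexamples (restrictor pairs failing the scope): 4.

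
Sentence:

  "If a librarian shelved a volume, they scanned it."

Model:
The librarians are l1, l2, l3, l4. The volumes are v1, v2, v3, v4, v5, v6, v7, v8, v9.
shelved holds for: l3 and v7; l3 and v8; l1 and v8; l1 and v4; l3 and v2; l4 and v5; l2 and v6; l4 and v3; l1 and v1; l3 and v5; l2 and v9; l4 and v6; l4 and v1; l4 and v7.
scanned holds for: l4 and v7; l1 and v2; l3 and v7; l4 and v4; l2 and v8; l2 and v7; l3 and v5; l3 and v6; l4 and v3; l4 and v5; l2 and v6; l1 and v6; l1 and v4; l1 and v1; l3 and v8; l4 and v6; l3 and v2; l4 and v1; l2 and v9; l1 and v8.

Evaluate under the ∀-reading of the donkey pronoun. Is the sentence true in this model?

True

"it" takes "a volume" as antecedent — a donkey pronoun bound across the clause boundary.
Strong reading: for every (l,v) with shelved(l,v), scanned(l,v).
Restrictor pairs: (l1,v1) ✓  (l1,v4) ✓  (l1,v8) ✓  (l2,v6) ✓  (l2,v9) ✓  (l3,v2) ✓  (l3,v5) ✓  (l3,v7) ✓  (l3,v8) ✓  (l4,v1) ✓  (l4,v3) ✓  (l4,v5) ✓  (l4,v6) ✓  (l4,v7) ✓
Every restrictor pair satisfies the scope.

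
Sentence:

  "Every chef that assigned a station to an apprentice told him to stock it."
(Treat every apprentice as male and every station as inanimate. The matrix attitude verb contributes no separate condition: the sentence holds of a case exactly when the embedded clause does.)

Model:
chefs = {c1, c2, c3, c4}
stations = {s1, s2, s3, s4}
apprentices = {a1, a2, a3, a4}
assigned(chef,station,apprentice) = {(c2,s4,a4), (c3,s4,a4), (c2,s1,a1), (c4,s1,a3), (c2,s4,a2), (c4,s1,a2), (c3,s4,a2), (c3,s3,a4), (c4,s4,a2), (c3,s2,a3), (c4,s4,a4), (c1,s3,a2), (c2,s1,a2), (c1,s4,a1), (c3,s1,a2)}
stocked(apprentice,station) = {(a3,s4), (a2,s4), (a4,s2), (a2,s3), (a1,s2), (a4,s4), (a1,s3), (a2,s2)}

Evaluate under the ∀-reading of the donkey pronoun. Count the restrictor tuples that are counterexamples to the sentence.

"him" takes "an apprentice" as antecedent and "it" takes "a station"; both are donkey pronouns co-varying with the restrictor.
Strong reading: for every (c,s,a) with assigned(c,s,a), stocked(a,s).
Restrictor triples: (c1,s3,a2)→stocked(a2,s3) ✓  (c1,s4,a1)→stocked(a1,s4) ✗  (c2,s1,a1)→stocked(a1,s1) ✗  (c2,s1,a2)→stocked(a2,s1) ✗  (c2,s4,a2)→stocked(a2,s4) ✓  (c2,s4,a4)→stocked(a4,s4) ✓  (c3,s1,a2)→stocked(a2,s1) ✗  (c3,s2,a3)→stocked(a3,s2) ✗  (c3,s3,a4)→stocked(a4,s3) ✗  (c3,s4,a2)→stocked(a2,s4) ✓  (c3,s4,a4)→stocked(a4,s4) ✓  (c4,s1,a2)→stocked(a2,s1) ✗  (c4,s1,a3)→stocked(a3,s1) ✗  (c4,s4,a2)→stocked(a2,s4) ✓  (c4,s4,a4)→stocked(a4,s4) ✓
Counterexamples (restrictor triples failing the scope): 8.

8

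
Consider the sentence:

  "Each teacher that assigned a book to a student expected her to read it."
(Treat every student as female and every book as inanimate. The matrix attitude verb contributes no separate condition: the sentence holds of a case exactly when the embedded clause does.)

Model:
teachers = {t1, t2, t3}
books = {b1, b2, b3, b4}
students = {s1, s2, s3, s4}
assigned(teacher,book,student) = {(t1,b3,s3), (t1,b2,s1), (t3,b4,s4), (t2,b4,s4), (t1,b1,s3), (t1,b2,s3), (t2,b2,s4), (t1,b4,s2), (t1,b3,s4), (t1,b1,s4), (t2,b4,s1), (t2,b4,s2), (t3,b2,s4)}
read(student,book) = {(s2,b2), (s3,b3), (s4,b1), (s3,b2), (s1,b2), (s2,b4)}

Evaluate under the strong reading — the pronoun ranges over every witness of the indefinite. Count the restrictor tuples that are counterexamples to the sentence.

"her" takes "a student" as antecedent and "it" takes "a book"; both are donkey pronouns co-varying with the restrictor.
Strong reading: for every (t,b,s) with assigned(t,b,s), read(s,b).
Restrictor triples: (t1,b1,s3)→read(s3,b1) ✗  (t1,b1,s4)→read(s4,b1) ✓  (t1,b2,s1)→read(s1,b2) ✓  (t1,b2,s3)→read(s3,b2) ✓  (t1,b3,s3)→read(s3,b3) ✓  (t1,b3,s4)→read(s4,b3) ✗  (t1,b4,s2)→read(s2,b4) ✓  (t2,b2,s4)→read(s4,b2) ✗  (t2,b4,s1)→read(s1,b4) ✗  (t2,b4,s2)→read(s2,b4) ✓  (t2,b4,s4)→read(s4,b4) ✗  (t3,b2,s4)→read(s4,b2) ✗  (t3,b4,s4)→read(s4,b4) ✗
Counterexamples (restrictor triples failing the scope): 7.

7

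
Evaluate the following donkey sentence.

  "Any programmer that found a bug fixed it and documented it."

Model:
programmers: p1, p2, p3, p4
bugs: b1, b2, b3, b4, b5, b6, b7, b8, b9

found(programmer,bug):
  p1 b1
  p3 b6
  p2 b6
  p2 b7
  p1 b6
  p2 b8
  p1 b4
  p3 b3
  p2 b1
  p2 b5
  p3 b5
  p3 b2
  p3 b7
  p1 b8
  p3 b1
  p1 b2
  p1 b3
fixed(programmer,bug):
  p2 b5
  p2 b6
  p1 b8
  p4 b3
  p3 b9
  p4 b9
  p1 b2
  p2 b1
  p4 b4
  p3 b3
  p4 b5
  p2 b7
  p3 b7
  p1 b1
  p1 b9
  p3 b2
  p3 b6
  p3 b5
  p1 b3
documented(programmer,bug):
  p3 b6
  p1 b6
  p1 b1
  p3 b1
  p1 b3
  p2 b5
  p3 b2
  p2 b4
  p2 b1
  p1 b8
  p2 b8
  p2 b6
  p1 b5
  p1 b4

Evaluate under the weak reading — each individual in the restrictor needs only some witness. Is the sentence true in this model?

"it" takes "a bug" as antecedent — a donkey pronoun bound across the clause boundary.
Weak reading: every programmer p with some found-bug has at least one found-bug b such that fixed(p,b) ∧ documented(p,b).
Per programmer: p1:✓  p2:✓  p3:✓
Every programmer in the restrictor has a witness.

True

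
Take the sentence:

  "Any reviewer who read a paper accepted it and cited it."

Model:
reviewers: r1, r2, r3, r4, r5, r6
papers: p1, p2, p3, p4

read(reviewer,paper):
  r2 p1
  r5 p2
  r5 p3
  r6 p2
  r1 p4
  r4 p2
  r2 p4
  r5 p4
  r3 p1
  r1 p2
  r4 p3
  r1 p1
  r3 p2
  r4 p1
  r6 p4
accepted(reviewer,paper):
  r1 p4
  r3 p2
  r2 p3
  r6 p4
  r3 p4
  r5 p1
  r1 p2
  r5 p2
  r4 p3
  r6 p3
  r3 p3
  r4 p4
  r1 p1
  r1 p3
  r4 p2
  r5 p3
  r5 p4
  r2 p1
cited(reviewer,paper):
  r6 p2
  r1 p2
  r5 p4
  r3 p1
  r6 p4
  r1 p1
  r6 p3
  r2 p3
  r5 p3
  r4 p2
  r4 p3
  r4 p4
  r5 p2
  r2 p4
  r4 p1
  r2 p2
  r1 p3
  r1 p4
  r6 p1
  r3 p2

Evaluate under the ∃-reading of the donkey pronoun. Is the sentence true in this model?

"it" takes "a paper" as antecedent — a donkey pronoun bound across the clause boundary.
Weak reading: every reviewer r with some read-paper has at least one read-paper p such that accepted(r,p) ∧ cited(r,p).
Per reviewer: r1:✓  r2:✗  r3:✓  r4:✓  r5:✓  r6:✓
r2 has no witness among its read-papers.

False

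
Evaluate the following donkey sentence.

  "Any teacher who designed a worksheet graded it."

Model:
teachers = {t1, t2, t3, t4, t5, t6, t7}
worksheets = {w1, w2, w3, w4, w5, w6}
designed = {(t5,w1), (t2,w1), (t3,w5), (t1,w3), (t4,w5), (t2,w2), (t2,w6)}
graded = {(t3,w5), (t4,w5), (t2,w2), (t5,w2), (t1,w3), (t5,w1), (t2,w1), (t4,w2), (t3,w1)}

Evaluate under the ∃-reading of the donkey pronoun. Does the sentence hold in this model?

"it" takes "a worksheet" as antecedent — a donkey pronoun bound across the clause boundary.
Weak reading: every teacher t with some designed-worksheet has at least one designed-worksheet w such that graded(t,w).
Per teacher: t1:✓  t2:✓  t3:✓  t4:✓  t5:✓
Every teacher in the restrictor has a witness.

True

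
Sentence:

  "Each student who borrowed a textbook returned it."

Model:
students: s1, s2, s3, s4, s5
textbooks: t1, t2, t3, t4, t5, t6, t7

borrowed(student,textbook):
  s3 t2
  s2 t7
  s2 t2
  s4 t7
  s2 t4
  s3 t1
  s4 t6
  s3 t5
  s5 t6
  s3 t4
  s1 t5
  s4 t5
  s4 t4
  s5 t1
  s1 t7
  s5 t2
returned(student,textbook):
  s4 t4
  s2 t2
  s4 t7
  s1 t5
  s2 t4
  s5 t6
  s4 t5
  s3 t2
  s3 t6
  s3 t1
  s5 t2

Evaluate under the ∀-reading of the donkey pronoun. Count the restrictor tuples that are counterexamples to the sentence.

6

"it" takes "a textbook" as antecedent — a donkey pronoun bound across the clause boundary.
Strong reading: for every (s,t) with borrowed(s,t), returned(s,t).
Restrictor pairs: (s1,t5) ✓  (s1,t7) ✗  (s2,t2) ✓  (s2,t4) ✓  (s2,t7) ✗  (s3,t1) ✓  (s3,t2) ✓  (s3,t4) ✗  (s3,t5) ✗  (s4,t4) ✓  (s4,t5) ✓  (s4,t6) ✗  (s4,t7) ✓  (s5,t1) ✗  (s5,t2) ✓  (s5,t6) ✓
Counterexamples (restrictor pairs failing the scope): 6.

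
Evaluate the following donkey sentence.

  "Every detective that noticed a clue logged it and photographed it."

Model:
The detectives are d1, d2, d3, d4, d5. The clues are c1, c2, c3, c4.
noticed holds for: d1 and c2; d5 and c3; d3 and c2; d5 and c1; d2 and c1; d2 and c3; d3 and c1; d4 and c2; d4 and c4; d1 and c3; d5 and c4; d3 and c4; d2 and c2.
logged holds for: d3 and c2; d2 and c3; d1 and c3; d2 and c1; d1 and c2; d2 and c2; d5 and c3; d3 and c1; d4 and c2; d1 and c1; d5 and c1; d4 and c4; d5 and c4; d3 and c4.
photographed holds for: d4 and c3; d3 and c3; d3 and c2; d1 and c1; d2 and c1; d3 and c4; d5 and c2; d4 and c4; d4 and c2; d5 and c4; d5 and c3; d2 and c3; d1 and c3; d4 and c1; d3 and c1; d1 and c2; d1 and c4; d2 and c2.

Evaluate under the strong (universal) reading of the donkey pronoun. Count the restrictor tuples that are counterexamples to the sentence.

"it" takes "a clue" as antecedent — a donkey pronoun bound across the clause boundary.
Strong reading: for every (d,c) with noticed(d,c), logged(d,c) ∧ photographed(d,c).
Restrictor pairs: (d1,c2) ✓  (d1,c3) ✓  (d2,c1) ✓  (d2,c2) ✓  (d2,c3) ✓  (d3,c1) ✓  (d3,c2) ✓  (d3,c4) ✓  (d4,c2) ✓  (d4,c4) ✓  (d5,c1) ✗  (d5,c3) ✓  (d5,c4) ✓
Counterexamples (restrictor pairs failing the scope): 1.

1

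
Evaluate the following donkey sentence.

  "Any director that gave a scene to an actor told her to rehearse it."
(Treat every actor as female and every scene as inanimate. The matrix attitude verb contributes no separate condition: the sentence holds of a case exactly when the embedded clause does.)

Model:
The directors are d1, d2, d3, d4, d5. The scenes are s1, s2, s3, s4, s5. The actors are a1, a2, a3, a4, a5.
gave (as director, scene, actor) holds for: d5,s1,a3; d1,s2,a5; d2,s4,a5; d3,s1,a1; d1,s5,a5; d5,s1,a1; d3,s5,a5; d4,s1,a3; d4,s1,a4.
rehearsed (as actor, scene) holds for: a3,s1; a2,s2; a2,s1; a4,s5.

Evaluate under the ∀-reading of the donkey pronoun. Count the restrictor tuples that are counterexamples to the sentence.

7

"her" takes "an actor" as antecedent and "it" takes "a scene"; both are donkey pronouns co-varying with the restrictor.
Strong reading: for every (d,s,a) with gave(d,s,a), rehearsed(a,s).
Restrictor triples: (d1,s2,a5)→rehearsed(a5,s2) ✗  (d1,s5,a5)→rehearsed(a5,s5) ✗  (d2,s4,a5)→rehearsed(a5,s4) ✗  (d3,s1,a1)→rehearsed(a1,s1) ✗  (d3,s5,a5)→rehearsed(a5,s5) ✗  (d4,s1,a3)→rehearsed(a3,s1) ✓  (d4,s1,a4)→rehearsed(a4,s1) ✗  (d5,s1,a1)→rehearsed(a1,s1) ✗  (d5,s1,a3)→rehearsed(a3,s1) ✓
Counterexamples (restrictor triples failing the scope): 7.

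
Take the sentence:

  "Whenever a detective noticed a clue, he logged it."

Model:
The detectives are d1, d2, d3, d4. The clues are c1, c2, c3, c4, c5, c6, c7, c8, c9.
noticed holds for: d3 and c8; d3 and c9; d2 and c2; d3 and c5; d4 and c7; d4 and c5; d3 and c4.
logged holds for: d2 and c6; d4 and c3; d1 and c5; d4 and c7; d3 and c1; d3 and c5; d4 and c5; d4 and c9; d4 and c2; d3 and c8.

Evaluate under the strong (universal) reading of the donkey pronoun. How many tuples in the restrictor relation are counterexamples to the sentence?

3

"it" takes "a clue" as antecedent — a donkey pronoun bound across the clause boundary.
Strong reading: for every (d,c) with noticed(d,c), logged(d,c).
Restrictor pairs: (d2,c2) ✗  (d3,c4) ✗  (d3,c5) ✓  (d3,c8) ✓  (d3,c9) ✗  (d4,c5) ✓  (d4,c7) ✓
Counterexamples (restrictor pairs failing the scope): 3.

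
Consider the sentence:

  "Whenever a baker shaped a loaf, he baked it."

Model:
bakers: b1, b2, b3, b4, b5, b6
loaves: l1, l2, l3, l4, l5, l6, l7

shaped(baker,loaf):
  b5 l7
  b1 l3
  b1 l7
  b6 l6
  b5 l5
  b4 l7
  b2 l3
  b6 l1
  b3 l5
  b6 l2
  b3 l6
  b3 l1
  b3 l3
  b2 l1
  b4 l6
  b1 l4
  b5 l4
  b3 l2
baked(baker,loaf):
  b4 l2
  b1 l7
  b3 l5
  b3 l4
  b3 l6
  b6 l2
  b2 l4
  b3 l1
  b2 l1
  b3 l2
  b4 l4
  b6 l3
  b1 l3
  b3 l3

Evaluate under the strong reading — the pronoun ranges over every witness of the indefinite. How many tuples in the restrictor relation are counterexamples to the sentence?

"it" takes "a loaf" as antecedent — a donkey pronoun bound across the clause boundary.
Strong reading: for every (b,l) with shaped(b,l), baked(b,l).
Restrictor pairs: (b1,l3) ✓  (b1,l4) ✗  (b1,l7) ✓  (b2,l1) ✓  (b2,l3) ✗  (b3,l1) ✓  (b3,l2) ✓  (b3,l3) ✓  (b3,l5) ✓  (b3,l6) ✓  (b4,l6) ✗  (b4,l7) ✗  (b5,l4) ✗  (b5,l5) ✗  (b5,l7) ✗  (b6,l1) ✗  (b6,l2) ✓  (b6,l6) ✗
Counterexamples (restrictor pairs failing the scope): 9.

9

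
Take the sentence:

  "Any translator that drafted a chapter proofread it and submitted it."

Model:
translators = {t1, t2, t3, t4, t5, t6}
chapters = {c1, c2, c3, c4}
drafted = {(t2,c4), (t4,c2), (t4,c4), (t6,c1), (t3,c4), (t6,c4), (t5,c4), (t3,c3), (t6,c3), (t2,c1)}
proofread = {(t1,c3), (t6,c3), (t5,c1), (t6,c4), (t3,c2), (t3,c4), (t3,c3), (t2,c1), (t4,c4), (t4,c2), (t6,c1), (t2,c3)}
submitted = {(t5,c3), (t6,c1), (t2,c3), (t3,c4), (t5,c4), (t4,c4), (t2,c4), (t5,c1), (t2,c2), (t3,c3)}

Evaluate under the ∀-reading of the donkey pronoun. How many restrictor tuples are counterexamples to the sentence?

6

"it" takes "a chapter" as antecedent — a donkey pronoun bound across the clause boundary.
Strong reading: for every (t,c) with drafted(t,c), proofread(t,c) ∧ submitted(t,c).
Restrictor pairs: (t2,c1) ✗  (t2,c4) ✗  (t3,c3) ✓  (t3,c4) ✓  (t4,c2) ✗  (t4,c4) ✓  (t5,c4) ✗  (t6,c1) ✓  (t6,c3) ✗  (t6,c4) ✗
Counterexamples (restrictor pairs failing the scope): 6.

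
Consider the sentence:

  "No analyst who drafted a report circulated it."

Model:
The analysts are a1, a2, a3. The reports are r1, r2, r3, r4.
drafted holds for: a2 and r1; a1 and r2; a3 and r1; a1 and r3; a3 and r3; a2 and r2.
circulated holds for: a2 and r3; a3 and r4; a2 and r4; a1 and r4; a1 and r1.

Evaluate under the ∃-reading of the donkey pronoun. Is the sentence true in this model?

"it" takes "a report" as antecedent — a donkey pronoun bound across the clause boundary.
Truth condition: for no (a,r) with drafted(a,r) does circulated(a,r) hold.
Restrictor pairs — does the scope hold? (a1,r2):fails  (a1,r3):fails  (a2,r1):fails  (a2,r2):fails  (a3,r1):fails  (a3,r3):fails
Scope holds for no restrictor pair, so the sentence is true.

True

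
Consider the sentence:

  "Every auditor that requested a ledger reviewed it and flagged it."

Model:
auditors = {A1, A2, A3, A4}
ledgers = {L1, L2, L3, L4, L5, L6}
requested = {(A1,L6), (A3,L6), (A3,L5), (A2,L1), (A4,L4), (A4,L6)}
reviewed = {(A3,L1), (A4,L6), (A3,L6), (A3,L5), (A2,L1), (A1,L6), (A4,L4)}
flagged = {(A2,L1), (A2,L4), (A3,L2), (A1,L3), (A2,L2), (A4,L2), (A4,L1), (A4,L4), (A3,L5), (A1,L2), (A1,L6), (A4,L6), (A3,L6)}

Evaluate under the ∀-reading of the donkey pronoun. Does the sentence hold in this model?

"it" takes "a ledger" as antecedent — a donkey pronoun bound across the clause boundary.
Strong reading: for every (a,l) with requested(a,l), reviewed(a,l) ∧ flagged(a,l).
Restrictor pairs: (A1,L6) ✓  (A2,L1) ✓  (A3,L5) ✓  (A3,L6) ✓  (A4,L4) ✓  (A4,L6) ✓
Every restrictor pair satisfies the scope.

True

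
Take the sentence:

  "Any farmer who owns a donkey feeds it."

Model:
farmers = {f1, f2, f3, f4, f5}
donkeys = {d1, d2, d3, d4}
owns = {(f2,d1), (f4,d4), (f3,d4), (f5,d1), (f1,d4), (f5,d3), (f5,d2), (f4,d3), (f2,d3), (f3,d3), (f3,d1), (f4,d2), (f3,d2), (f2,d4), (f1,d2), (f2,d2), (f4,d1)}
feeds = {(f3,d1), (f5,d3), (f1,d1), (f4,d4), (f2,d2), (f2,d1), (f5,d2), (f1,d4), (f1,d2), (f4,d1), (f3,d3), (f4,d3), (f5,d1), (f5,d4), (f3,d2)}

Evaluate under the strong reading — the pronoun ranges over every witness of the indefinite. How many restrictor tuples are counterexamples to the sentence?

"it" takes "a donkey" as antecedent — a donkey pronoun bound across the clause boundary.
Strong reading: for every (f,d) with owns(f,d), feeds(f,d).
Restrictor pairs: (f1,d2) ✓  (f1,d4) ✓  (f2,d1) ✓  (f2,d2) ✓  (f2,d3) ✗  (f2,d4) ✗  (f3,d1) ✓  (f3,d2) ✓  (f3,d3) ✓  (f3,d4) ✗  (f4,d1) ✓  (f4,d2) ✗  (f4,d3) ✓  (f4,d4) ✓  (f5,d1) ✓  (f5,d2) ✓  (f5,d3) ✓
Counterexamples (restrictor pairs failing the scope): 4.

4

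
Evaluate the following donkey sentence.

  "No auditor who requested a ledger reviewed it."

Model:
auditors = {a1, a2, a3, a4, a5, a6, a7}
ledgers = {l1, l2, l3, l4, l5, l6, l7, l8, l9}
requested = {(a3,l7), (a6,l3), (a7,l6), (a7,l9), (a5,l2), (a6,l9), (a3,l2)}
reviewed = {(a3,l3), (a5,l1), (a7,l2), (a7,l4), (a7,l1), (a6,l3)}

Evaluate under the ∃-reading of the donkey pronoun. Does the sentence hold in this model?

False

"it" takes "a ledger" as antecedent — a donkey pronoun bound across the clause boundary.
Truth condition: for no (a,l) with requested(a,l) does reviewed(a,l) hold.
Restrictor pairs — does the scope hold? (a3,l2):fails  (a3,l7):fails  (a5,l2):fails  (a6,l3):holds  (a6,l9):fails  (a7,l6):fails  (a7,l9):fails
Scope holds for 1 pair(s), so the sentence is false.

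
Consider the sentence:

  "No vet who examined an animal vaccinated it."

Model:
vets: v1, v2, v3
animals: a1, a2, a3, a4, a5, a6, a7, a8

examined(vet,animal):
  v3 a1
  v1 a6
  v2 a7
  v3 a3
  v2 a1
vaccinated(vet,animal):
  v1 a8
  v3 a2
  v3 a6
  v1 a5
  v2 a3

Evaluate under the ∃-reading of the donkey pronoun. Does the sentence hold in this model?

True

"it" takes "an animal" as antecedent — a donkey pronoun bound across the clause boundary.
Truth condition: for no (v,a) with examined(v,a) does vaccinated(v,a) hold.
Restrictor pairs — does the scope hold? (v1,a6):fails  (v2,a1):fails  (v2,a7):fails  (v3,a1):fails  (v3,a3):fails
Scope holds for no restrictor pair, so the sentence is true.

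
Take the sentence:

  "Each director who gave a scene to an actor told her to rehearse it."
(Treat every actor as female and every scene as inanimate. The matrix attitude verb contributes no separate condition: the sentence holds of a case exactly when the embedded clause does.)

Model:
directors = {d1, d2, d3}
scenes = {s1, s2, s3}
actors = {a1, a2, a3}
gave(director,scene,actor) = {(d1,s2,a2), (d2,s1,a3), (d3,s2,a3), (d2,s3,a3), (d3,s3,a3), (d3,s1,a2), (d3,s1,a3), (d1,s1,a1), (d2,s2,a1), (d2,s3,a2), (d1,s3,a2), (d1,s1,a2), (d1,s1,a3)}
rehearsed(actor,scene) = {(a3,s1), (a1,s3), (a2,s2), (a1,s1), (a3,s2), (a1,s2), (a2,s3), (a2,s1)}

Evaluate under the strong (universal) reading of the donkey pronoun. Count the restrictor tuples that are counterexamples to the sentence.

2

"her" takes "an actor" as antecedent and "it" takes "a scene"; both are donkey pronouns co-varying with the restrictor.
Strong reading: for every (d,s,a) with gave(d,s,a), rehearsed(a,s).
Restrictor triples: (d1,s1,a1)→rehearsed(a1,s1) ✓  (d1,s1,a2)→rehearsed(a2,s1) ✓  (d1,s1,a3)→rehearsed(a3,s1) ✓  (d1,s2,a2)→rehearsed(a2,s2) ✓  (d1,s3,a2)→rehearsed(a2,s3) ✓  (d2,s1,a3)→rehearsed(a3,s1) ✓  (d2,s2,a1)→rehearsed(a1,s2) ✓  (d2,s3,a2)→rehearsed(a2,s3) ✓  (d2,s3,a3)→rehearsed(a3,s3) ✗  (d3,s1,a2)→rehearsed(a2,s1) ✓  (d3,s1,a3)→rehearsed(a3,s1) ✓  (d3,s2,a3)→rehearsed(a3,s2) ✓  (d3,s3,a3)→rehearsed(a3,s3) ✗
Counterexamples (restrictor triples failing the scope): 2.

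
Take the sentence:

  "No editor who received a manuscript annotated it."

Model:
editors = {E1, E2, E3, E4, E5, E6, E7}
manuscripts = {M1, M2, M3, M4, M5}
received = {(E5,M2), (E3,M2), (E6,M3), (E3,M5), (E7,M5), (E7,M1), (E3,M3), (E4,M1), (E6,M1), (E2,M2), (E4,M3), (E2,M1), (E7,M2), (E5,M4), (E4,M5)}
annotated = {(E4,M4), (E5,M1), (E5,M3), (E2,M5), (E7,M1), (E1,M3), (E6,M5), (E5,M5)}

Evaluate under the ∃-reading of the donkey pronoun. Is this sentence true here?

False

"it" takes "a manuscript" as antecedent — a donkey pronoun bound across the clause boundary.
Truth condition: for no (e,m) with received(e,m) does annotated(e,m) hold.
Restrictor pairs — does the scope hold? (E2,M1):fails  (E2,M2):fails  (E3,M2):fails  (E3,M3):fails  (E3,M5):fails  (E4,M1):fails  (E4,M3):fails  (E4,M5):fails  (E5,M2):fails  (E5,M4):fails  (E6,M1):fails  (E6,M3):fails  (E7,M1):holds  (E7,M2):fails  (E7,M5):fails
Scope holds for 1 pair(s), so the sentence is false.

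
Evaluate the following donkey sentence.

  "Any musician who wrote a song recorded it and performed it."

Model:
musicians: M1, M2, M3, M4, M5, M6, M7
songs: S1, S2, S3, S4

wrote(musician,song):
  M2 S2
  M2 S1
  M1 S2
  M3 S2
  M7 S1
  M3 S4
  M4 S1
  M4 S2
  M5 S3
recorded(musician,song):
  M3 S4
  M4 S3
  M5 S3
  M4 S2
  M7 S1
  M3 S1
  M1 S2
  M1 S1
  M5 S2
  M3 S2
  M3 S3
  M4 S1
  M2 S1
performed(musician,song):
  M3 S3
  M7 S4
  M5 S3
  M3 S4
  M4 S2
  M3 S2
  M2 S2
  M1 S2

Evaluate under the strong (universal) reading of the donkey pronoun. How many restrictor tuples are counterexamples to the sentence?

"it" takes "a song" as antecedent — a donkey pronoun bound across the clause boundary.
Strong reading: for every (m,s) with wrote(m,s), recorded(m,s) ∧ performed(m,s).
Restrictor pairs: (M1,S2) ✓  (M2,S1) ✗  (M2,S2) ✗  (M3,S2) ✓  (M3,S4) ✓  (M4,S1) ✗  (M4,S2) ✓  (M5,S3) ✓  (M7,S1) ✗
Counterexamples (restrictor pairs failing the scope): 4.

4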